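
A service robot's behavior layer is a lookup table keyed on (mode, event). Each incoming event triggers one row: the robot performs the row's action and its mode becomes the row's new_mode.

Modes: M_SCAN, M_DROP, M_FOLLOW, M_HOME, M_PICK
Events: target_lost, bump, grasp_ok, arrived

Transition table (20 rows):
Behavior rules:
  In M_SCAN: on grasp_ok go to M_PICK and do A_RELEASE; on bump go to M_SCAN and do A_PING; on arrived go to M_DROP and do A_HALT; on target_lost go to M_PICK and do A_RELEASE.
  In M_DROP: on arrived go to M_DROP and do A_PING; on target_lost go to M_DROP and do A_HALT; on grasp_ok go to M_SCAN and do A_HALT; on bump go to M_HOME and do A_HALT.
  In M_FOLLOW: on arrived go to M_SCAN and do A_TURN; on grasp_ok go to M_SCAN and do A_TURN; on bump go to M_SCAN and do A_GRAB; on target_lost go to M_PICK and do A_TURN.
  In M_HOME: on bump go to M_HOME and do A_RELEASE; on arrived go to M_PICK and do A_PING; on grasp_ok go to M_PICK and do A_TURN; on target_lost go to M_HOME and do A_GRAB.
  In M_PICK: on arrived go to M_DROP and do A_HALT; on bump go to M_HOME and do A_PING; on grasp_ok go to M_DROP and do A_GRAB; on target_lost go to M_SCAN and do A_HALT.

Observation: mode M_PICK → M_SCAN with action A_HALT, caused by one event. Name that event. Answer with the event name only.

target_lost

try target_lost: (M_PICK, target_lost) → (M_SCAN, A_HALT)  ← matches
try bump: (M_PICK, bump) → (M_HOME, A_PING)
try grasp_ok: (M_PICK, grasp_ok) → (M_DROP, A_GRAB)
try arrived: (M_PICK, arrived) → (M_DROP, A_HALT)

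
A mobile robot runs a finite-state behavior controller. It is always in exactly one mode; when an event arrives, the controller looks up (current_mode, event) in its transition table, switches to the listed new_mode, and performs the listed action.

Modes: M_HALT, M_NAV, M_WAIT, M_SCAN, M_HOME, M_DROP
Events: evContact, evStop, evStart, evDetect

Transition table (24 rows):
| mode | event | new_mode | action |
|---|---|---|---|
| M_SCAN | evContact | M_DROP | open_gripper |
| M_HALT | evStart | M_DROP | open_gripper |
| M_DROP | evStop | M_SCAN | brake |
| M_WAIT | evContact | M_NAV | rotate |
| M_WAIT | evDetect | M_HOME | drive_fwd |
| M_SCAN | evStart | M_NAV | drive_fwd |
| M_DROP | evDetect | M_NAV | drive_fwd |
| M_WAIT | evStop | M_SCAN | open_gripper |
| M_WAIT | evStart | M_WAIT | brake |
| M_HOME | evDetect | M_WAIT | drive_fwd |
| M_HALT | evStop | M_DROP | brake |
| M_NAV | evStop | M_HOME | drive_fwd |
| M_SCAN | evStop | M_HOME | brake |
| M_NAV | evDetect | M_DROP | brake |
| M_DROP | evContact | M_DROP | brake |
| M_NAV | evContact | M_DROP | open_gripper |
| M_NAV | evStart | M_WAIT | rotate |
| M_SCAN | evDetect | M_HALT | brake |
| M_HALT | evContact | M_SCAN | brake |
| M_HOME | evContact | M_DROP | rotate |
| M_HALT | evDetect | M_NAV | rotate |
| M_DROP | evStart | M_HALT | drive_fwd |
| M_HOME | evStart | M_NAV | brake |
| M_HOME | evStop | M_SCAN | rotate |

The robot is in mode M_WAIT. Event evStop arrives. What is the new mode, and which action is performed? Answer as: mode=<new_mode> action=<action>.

mode=M_SCAN action=open_gripper

current mode = M_WAIT; filter table to that mode:
  (M_WAIT, evContact) → (M_NAV, rotate)
  (M_WAIT, evDetect) → (M_HOME, drive_fwd)
  (M_WAIT, evStop) → (M_SCAN, open_gripper)  ← event matches
  (M_WAIT, evStart) → (M_WAIT, brake)
event = evStop selects (M_SCAN, open_gripper)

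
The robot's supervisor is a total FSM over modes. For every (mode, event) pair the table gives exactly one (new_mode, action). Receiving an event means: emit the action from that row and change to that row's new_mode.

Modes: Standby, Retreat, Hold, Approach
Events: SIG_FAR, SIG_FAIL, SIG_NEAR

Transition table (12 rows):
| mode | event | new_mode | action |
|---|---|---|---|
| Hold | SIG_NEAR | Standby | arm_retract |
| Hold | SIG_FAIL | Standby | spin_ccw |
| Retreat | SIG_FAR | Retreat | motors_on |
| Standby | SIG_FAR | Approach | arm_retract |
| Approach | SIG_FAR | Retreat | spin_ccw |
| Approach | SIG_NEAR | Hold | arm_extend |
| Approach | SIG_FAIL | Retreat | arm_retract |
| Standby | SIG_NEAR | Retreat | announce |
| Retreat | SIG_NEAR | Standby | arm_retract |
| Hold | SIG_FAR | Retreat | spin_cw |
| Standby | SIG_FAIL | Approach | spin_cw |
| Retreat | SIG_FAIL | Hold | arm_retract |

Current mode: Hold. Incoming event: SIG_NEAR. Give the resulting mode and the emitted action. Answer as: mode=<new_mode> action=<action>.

current mode = Hold; filter table to that mode:
  (Hold, SIG_NEAR) → (Standby, arm_retract)  ← event matches
  (Hold, SIG_FAIL) → (Standby, spin_ccw)
  (Hold, SIG_FAR) → (Retreat, spin_cw)
event = SIG_NEAR selects (Standby, arm_retract)

mode=Standby action=arm_retract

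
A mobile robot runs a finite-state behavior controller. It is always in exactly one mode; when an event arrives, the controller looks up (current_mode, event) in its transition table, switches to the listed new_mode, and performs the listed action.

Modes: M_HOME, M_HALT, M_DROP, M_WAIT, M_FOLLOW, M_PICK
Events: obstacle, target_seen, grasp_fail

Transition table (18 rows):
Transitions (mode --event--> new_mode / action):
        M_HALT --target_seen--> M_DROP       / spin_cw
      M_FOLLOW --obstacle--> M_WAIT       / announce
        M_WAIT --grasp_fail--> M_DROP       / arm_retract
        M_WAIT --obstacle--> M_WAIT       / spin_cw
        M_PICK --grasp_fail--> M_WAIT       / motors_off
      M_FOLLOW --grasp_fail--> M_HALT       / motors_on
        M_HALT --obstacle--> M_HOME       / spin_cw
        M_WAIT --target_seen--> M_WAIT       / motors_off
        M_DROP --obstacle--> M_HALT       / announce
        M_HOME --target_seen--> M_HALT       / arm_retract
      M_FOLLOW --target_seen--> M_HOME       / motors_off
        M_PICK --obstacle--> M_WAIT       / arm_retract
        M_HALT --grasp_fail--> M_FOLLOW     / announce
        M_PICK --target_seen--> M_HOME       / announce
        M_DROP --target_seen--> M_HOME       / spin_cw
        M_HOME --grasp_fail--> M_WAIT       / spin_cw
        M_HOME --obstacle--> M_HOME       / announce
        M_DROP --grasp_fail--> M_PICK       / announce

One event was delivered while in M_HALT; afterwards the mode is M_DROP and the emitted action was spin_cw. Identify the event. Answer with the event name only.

try obstacle: (M_HALT, obstacle) → (M_HOME, spin_cw)
try target_seen: (M_HALT, target_seen) → (M_DROP, spin_cw)  ← matches
try grasp_fail: (M_HALT, grasp_fail) → (M_FOLLOW, announce)

target_seen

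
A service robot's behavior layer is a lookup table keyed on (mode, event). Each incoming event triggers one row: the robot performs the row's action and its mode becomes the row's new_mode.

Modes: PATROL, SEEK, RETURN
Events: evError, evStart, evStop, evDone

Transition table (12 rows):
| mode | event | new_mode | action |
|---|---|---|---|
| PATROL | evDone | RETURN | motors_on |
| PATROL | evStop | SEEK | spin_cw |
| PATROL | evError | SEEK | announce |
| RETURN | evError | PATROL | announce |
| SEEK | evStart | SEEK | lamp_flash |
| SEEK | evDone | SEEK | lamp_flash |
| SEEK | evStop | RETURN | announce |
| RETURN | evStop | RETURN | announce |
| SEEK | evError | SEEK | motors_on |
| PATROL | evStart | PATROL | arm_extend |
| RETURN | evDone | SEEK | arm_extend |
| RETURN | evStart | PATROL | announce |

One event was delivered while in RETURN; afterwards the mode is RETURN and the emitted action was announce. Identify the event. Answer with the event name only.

try evError: (RETURN, evError) → (PATROL, announce)
try evStart: (RETURN, evStart) → (PATROL, announce)
try evStop: (RETURN, evStop) → (RETURN, announce)  ← matches
try evDone: (RETURN, evDone) → (SEEK, arm_extend)

evStop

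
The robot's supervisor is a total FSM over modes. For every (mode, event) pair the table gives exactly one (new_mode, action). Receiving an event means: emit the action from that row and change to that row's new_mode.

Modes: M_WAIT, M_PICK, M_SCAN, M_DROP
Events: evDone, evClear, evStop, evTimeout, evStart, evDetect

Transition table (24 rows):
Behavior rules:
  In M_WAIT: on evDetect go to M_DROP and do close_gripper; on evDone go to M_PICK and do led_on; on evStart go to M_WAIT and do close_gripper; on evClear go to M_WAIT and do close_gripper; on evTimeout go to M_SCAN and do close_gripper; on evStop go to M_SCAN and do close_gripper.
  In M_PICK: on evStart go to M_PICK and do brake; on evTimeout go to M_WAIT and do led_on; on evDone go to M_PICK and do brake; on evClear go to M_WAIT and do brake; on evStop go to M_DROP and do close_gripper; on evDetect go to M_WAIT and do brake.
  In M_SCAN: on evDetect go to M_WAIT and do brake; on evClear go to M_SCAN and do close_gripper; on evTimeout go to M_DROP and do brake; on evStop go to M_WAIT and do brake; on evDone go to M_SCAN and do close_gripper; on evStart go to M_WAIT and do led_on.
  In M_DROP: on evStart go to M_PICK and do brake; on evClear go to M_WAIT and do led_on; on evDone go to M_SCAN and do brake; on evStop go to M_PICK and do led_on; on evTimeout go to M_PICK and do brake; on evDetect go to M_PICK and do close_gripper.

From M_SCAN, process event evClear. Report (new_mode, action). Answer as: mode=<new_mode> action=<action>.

mode=M_SCAN action=close_gripper

current mode = M_SCAN; filter table to that mode:
  (M_SCAN, evDetect) → (M_WAIT, brake)
  (M_SCAN, evClear) → (M_SCAN, close_gripper)  ← event matches
  (M_SCAN, evTimeout) → (M_DROP, brake)
  (M_SCAN, evStop) → (M_WAIT, brake)
  (M_SCAN, evDone) → (M_SCAN, close_gripper)
  (M_SCAN, evStart) → (M_WAIT, led_on)
event = evClear selects (M_SCAN, close_gripper)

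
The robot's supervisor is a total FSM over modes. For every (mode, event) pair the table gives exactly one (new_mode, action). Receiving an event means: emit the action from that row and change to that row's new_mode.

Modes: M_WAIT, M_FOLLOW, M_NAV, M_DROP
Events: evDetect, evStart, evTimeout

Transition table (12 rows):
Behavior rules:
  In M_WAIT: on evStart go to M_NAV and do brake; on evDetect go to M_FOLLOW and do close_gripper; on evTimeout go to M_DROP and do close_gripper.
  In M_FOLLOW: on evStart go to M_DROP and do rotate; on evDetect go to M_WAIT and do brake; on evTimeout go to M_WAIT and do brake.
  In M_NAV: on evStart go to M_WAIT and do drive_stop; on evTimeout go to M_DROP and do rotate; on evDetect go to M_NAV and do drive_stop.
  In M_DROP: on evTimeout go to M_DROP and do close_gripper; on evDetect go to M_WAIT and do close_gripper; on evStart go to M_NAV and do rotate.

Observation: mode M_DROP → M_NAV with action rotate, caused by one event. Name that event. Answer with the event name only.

try evDetect: (M_DROP, evDetect) → (M_WAIT, close_gripper)
try evStart: (M_DROP, evStart) → (M_NAV, rotate)  ← matches
try evTimeout: (M_DROP, evTimeout) → (M_DROP, close_gripper)

evStart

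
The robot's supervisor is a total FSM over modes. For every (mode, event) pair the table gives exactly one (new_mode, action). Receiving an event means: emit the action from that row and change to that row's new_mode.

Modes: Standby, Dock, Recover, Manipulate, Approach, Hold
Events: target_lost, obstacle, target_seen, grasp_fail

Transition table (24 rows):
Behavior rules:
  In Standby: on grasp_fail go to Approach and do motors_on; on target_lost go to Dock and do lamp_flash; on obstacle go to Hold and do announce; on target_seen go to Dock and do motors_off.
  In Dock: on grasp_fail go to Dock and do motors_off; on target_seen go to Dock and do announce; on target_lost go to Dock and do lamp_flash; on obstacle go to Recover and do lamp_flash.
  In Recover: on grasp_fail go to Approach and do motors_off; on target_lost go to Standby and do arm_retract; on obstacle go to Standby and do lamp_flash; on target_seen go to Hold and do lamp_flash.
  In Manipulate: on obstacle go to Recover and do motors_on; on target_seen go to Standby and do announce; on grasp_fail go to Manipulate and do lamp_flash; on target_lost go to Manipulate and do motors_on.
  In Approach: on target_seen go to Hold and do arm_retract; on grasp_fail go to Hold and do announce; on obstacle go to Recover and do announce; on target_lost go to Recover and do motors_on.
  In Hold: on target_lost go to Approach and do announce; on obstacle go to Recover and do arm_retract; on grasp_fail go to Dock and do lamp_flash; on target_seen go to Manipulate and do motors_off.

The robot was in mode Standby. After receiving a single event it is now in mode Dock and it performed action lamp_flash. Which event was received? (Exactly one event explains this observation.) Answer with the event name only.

target_lost

try target_lost: (Standby, target_lost) → (Dock, lamp_flash)  ← matches
try obstacle: (Standby, obstacle) → (Hold, announce)
try target_seen: (Standby, target_seen) → (Dock, motors_off)
try grasp_fail: (Standby, grasp_fail) → (Approach, motors_on)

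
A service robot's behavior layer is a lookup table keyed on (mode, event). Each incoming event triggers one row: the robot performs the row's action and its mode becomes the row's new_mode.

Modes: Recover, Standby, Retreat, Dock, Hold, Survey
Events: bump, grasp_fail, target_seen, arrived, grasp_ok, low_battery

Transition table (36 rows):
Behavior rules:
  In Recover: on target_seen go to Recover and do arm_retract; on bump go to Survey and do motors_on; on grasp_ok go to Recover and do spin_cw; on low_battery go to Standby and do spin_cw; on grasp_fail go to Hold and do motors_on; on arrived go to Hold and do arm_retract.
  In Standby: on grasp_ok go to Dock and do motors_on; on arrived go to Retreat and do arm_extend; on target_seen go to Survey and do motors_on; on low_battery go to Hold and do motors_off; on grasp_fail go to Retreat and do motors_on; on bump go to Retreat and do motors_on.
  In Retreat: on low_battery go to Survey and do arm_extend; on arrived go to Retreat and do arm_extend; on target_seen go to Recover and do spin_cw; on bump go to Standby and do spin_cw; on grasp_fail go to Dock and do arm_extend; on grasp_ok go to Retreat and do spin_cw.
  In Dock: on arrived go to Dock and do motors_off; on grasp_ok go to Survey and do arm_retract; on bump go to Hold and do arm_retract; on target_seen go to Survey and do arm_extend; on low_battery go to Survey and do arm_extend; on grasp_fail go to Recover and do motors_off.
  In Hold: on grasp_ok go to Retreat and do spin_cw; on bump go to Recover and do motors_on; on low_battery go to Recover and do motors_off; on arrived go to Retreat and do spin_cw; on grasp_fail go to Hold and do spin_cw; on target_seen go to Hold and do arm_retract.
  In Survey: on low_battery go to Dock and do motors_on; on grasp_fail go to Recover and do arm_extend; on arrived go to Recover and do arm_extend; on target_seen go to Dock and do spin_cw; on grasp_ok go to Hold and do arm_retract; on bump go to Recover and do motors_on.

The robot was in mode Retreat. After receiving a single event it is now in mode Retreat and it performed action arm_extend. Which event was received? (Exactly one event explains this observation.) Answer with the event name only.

arrived

try bump: (Retreat, bump) → (Standby, spin_cw)
try grasp_fail: (Retreat, grasp_fail) → (Dock, arm_extend)
try target_seen: (Retreat, target_seen) → (Recover, spin_cw)
try arrived: (Retreat, arrived) → (Retreat, arm_extend)  ← matches
try grasp_ok: (Retreat, grasp_ok) → (Retreat, spin_cw)
try low_battery: (Retreat, low_battery) → (Survey, arm_extend)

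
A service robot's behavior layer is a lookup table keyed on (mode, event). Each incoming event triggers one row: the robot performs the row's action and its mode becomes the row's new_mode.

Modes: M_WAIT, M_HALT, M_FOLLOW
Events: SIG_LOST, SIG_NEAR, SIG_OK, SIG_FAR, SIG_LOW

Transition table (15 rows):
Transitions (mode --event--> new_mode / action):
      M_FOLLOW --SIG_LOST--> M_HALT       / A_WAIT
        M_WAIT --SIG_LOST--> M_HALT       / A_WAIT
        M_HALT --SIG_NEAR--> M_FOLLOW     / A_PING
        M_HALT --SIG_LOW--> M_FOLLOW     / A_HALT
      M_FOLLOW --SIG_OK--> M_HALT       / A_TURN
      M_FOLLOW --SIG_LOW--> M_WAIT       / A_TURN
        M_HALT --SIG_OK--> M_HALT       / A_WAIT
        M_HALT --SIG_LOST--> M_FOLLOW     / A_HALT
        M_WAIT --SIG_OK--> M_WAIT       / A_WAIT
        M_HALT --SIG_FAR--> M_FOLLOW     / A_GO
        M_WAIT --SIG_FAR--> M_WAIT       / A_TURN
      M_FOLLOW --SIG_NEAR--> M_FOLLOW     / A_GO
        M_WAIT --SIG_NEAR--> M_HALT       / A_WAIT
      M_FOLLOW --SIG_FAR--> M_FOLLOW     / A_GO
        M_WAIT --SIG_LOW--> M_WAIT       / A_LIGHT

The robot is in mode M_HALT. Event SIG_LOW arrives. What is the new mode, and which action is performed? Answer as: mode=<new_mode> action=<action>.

current mode = M_HALT; filter table to that mode:
  (M_HALT, SIG_NEAR) → (M_FOLLOW, A_PING)
  (M_HALT, SIG_LOW) → (M_FOLLOW, A_HALT)  ← event matches
  (M_HALT, SIG_OK) → (M_HALT, A_WAIT)
  (M_HALT, SIG_LOST) → (M_FOLLOW, A_HALT)
  (M_HALT, SIG_FAR) → (M_FOLLOW, A_GO)
event = SIG_LOW selects (M_FOLLOW, A_HALT)

mode=M_FOLLOW action=A_HALT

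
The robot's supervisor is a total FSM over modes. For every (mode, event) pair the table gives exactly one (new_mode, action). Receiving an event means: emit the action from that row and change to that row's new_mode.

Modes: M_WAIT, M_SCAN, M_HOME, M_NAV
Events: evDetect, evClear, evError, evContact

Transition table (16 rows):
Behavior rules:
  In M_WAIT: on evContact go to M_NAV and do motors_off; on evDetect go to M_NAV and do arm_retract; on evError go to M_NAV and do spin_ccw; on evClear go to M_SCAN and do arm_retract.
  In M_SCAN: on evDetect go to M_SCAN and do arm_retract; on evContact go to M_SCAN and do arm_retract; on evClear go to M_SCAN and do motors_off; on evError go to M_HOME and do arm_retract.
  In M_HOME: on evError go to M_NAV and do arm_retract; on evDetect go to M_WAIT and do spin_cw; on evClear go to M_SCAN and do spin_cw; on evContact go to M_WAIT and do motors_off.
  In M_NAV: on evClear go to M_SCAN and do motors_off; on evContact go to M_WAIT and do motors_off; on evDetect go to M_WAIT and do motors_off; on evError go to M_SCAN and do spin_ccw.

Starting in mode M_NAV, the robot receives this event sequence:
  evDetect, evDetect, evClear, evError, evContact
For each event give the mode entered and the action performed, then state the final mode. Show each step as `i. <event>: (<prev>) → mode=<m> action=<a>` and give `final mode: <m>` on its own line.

final mode: M_WAIT

1. evDetect: (M_NAV) → mode=M_WAIT action=motors_off
2. evDetect: (M_WAIT) → mode=M_NAV action=arm_retract
3. evClear: (M_NAV) → mode=M_SCAN action=motors_off
4. evError: (M_SCAN) → mode=M_HOME action=arm_retract
5. evContact: (M_HOME) → mode=M_WAIT action=motors_off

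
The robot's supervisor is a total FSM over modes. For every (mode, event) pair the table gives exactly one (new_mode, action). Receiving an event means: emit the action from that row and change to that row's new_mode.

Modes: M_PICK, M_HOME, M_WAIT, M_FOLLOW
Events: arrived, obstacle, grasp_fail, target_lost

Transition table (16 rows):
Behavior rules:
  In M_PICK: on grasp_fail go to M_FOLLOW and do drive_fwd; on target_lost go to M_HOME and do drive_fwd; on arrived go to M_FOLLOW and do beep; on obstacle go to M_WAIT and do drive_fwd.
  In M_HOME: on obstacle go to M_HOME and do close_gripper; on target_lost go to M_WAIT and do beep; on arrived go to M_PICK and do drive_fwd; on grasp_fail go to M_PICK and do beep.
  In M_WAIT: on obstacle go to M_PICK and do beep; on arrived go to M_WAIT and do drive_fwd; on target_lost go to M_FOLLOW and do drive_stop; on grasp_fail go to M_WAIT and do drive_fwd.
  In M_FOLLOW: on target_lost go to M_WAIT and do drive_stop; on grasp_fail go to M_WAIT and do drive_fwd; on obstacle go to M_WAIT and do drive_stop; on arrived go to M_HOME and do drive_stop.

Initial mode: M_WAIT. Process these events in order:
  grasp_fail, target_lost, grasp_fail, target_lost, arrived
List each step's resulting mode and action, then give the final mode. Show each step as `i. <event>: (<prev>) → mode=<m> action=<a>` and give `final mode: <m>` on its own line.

1. grasp_fail: (M_WAIT) → mode=M_WAIT action=drive_fwd
2. target_lost: (M_WAIT) → mode=M_FOLLOW action=drive_stop
3. grasp_fail: (M_FOLLOW) → mode=M_WAIT action=drive_fwd
4. target_lost: (M_WAIT) → mode=M_FOLLOW action=drive_stop
5. arrived: (M_FOLLOW) → mode=M_HOME action=drive_stop

final mode: M_HOME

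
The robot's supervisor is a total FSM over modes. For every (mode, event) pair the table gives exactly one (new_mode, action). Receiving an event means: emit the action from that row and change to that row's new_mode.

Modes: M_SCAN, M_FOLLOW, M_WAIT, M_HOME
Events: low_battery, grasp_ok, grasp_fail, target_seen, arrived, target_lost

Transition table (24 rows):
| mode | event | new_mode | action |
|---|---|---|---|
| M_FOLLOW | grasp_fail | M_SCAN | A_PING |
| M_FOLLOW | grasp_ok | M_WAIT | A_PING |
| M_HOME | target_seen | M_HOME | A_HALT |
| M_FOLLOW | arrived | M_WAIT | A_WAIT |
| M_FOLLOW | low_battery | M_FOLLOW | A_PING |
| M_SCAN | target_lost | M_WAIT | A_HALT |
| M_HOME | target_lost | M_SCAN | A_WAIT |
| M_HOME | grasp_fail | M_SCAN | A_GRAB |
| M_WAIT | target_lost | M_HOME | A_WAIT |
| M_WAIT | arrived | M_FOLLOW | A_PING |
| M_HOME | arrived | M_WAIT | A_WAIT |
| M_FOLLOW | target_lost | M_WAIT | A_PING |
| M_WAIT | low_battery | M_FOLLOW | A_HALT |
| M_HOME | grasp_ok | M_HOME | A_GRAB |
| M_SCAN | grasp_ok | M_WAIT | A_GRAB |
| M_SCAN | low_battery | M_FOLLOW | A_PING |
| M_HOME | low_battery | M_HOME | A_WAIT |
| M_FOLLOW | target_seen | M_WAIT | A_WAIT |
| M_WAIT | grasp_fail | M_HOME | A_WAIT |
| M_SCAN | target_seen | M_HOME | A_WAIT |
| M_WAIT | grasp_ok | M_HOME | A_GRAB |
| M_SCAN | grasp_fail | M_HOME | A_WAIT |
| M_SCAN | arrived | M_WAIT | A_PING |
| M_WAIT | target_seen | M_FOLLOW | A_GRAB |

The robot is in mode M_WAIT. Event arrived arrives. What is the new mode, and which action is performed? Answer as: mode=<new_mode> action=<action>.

current mode = M_WAIT; filter table to that mode:
  (M_WAIT, target_lost) → (M_HOME, A_WAIT)
  (M_WAIT, arrived) → (M_FOLLOW, A_PING)  ← event matches
  (M_WAIT, low_battery) → (M_FOLLOW, A_HALT)
  (M_WAIT, grasp_fail) → (M_HOME, A_WAIT)
  (M_WAIT, grasp_ok) → (M_HOME, A_GRAB)
  (M_WAIT, target_seen) → (M_FOLLOW, A_GRAB)
event = arrived selects (M_FOLLOW, A_PING)

mode=M_FOLLOW action=A_PING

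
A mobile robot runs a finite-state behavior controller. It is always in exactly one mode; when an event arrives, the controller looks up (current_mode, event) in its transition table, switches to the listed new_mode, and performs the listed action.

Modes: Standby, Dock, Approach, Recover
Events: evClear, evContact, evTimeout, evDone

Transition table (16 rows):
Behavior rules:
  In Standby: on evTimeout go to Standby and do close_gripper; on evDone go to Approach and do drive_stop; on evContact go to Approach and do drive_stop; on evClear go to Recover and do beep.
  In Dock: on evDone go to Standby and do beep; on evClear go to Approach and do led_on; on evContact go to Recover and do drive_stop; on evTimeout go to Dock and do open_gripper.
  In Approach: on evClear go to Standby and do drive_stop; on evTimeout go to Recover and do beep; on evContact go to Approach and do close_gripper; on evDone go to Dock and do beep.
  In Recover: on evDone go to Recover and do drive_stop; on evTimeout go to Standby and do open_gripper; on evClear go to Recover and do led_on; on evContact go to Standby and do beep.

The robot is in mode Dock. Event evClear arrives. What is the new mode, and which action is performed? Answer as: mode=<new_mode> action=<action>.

mode=Approach action=led_on

current mode = Dock; filter table to that mode:
  (Dock, evDone) → (Standby, beep)
  (Dock, evClear) → (Approach, led_on)  ← event matches
  (Dock, evContact) → (Recover, drive_stop)
  (Dock, evTimeout) → (Dock, open_gripper)
event = evClear selects (Approach, led_on)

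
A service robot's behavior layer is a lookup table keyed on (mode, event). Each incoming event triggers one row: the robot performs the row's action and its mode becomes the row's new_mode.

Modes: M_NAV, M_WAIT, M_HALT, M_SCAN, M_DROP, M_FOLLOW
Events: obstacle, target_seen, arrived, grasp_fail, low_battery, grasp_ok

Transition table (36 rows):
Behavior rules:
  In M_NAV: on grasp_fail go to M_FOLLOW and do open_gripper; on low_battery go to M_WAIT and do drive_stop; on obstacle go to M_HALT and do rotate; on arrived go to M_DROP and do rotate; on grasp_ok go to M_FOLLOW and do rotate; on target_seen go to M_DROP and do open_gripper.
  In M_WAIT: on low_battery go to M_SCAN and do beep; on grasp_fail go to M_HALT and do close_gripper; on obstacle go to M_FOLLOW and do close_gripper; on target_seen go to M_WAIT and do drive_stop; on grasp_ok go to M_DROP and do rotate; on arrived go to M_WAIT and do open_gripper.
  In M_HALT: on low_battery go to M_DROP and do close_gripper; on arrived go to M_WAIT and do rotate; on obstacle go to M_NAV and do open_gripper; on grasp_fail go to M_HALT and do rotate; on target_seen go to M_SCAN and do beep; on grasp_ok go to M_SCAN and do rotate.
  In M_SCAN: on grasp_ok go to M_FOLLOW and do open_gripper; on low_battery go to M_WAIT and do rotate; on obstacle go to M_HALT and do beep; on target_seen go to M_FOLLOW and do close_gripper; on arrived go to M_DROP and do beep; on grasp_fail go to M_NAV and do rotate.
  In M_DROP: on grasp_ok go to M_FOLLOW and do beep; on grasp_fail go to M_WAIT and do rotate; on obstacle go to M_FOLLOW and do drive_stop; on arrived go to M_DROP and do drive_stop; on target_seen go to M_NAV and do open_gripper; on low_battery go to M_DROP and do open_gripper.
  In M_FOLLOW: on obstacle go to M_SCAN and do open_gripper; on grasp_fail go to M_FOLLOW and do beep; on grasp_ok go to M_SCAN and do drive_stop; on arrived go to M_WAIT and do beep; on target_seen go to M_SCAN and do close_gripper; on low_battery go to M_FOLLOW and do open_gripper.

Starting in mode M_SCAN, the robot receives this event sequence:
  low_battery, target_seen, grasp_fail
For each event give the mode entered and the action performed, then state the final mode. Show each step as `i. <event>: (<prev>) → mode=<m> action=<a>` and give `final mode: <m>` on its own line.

final mode: M_HALT

1. low_battery: (M_SCAN) → mode=M_WAIT action=rotate
2. target_seen: (M_WAIT) → mode=M_WAIT action=drive_stop
3. grasp_fail: (M_WAIT) → mode=M_HALT action=close_gripper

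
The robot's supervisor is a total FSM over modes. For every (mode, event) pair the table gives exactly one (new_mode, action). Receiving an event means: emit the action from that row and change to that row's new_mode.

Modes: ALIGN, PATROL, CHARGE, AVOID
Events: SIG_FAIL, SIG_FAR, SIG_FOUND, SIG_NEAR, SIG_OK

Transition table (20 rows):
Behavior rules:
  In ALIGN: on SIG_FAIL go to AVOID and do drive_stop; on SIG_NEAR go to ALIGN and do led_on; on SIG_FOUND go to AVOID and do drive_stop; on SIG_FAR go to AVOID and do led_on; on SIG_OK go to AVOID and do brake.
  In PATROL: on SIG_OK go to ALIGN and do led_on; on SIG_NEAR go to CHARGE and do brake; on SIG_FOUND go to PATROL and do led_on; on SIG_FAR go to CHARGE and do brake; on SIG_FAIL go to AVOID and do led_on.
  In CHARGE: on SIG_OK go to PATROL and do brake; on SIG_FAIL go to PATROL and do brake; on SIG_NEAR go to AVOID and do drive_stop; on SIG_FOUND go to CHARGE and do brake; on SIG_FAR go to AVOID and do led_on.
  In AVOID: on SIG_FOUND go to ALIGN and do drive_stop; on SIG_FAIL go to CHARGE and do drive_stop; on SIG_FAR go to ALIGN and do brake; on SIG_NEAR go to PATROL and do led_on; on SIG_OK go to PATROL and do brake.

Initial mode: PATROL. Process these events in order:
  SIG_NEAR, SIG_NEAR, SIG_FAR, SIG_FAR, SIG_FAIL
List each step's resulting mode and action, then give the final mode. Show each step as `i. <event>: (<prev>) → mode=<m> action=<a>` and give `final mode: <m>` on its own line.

1. SIG_NEAR: (PATROL) → mode=CHARGE action=brake
2. SIG_NEAR: (CHARGE) → mode=AVOID action=drive_stop
3. SIG_FAR: (AVOID) → mode=ALIGN action=brake
4. SIG_FAR: (ALIGN) → mode=AVOID action=led_on
5. SIG_FAIL: (AVOID) → mode=CHARGE action=drive_stop

final mode: CHARGE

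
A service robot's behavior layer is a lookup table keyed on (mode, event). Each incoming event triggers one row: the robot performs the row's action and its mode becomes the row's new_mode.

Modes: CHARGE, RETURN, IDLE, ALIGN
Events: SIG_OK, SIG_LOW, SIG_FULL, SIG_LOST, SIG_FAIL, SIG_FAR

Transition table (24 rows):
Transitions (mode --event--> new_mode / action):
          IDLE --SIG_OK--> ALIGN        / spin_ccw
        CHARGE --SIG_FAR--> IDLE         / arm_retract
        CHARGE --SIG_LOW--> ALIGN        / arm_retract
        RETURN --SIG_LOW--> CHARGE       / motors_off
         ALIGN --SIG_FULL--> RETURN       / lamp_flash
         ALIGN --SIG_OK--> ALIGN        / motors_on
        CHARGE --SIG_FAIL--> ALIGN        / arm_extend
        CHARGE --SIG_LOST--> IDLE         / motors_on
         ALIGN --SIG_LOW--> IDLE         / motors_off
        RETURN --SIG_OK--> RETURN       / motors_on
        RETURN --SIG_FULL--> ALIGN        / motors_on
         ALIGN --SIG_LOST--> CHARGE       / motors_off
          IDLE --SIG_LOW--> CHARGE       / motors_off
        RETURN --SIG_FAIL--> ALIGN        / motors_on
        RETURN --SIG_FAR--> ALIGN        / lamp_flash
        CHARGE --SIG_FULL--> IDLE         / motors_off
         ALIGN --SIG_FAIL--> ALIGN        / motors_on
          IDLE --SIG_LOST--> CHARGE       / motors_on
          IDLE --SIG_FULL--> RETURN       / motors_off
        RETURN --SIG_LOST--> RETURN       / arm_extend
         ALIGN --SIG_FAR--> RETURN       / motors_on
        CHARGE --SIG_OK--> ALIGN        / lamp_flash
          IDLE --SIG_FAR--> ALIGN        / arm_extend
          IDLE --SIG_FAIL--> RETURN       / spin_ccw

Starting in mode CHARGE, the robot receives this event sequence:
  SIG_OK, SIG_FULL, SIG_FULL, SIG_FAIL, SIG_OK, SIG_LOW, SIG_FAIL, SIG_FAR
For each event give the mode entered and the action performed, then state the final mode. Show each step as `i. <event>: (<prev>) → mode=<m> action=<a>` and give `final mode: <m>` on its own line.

final mode: ALIGN

1. SIG_OK: (CHARGE) → mode=ALIGN action=lamp_flash
2. SIG_FULL: (ALIGN) → mode=RETURN action=lamp_flash
3. SIG_FULL: (RETURN) → mode=ALIGN action=motors_on
4. SIG_FAIL: (ALIGN) → mode=ALIGN action=motors_on
5. SIG_OK: (ALIGN) → mode=ALIGN action=motors_on
6. SIG_LOW: (ALIGN) → mode=IDLE action=motors_off
7. SIG_FAIL: (IDLE) → mode=RETURN action=spin_ccw
8. SIG_FAR: (RETURN) → mode=ALIGN action=lamp_flash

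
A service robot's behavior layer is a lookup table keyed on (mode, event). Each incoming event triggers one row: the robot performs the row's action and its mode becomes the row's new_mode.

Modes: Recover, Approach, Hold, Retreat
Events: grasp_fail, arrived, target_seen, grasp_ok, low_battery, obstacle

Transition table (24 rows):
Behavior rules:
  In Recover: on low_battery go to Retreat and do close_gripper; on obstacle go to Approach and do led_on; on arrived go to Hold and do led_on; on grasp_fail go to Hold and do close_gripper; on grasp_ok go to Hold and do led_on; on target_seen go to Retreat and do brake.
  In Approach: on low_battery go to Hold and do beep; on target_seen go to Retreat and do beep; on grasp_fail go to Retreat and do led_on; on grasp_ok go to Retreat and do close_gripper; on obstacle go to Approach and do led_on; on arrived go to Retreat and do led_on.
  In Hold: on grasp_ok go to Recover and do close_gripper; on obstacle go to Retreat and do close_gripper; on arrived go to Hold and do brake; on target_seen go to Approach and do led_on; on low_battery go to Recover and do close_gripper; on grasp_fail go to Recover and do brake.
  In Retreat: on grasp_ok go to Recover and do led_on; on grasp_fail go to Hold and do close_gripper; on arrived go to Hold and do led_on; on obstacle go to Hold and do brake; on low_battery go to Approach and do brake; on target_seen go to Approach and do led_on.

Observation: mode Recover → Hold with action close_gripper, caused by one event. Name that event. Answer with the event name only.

try grasp_fail: (Recover, grasp_fail) → (Hold, close_gripper)  ← matches
try arrived: (Recover, arrived) → (Hold, led_on)
try target_seen: (Recover, target_seen) → (Retreat, brake)
try grasp_ok: (Recover, grasp_ok) → (Hold, led_on)
try low_battery: (Recover, low_battery) → (Retreat, close_gripper)
try obstacle: (Recover, obstacle) → (Approach, led_on)

grasp_fail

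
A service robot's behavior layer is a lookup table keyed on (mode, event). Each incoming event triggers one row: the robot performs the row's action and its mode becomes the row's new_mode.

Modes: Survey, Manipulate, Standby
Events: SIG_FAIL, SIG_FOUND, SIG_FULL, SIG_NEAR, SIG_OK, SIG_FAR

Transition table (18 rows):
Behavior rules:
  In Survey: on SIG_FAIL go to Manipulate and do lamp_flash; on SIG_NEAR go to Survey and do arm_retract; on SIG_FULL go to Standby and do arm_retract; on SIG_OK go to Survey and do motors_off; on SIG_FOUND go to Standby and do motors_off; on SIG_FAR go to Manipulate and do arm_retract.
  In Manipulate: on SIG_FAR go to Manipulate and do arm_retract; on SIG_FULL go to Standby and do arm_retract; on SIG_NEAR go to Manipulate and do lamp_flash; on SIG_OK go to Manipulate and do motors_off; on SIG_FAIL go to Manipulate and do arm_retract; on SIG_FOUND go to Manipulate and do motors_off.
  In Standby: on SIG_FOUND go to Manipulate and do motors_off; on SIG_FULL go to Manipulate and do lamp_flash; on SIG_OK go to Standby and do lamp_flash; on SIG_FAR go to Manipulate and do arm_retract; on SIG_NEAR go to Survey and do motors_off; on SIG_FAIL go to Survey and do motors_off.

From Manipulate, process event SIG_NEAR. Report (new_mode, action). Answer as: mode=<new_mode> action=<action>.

current mode = Manipulate; filter table to that mode:
  (Manipulate, SIG_FAR) → (Manipulate, arm_retract)
  (Manipulate, SIG_FULL) → (Standby, arm_retract)
  (Manipulate, SIG_NEAR) → (Manipulate, lamp_flash)  ← event matches
  (Manipulate, SIG_OK) → (Manipulate, motors_off)
  (Manipulate, SIG_FAIL) → (Manipulate, arm_retract)
  (Manipulate, SIG_FOUND) → (Manipulate, motors_off)
event = SIG_NEAR selects (Manipulate, lamp_flash)

mode=Manipulate action=lamp_flash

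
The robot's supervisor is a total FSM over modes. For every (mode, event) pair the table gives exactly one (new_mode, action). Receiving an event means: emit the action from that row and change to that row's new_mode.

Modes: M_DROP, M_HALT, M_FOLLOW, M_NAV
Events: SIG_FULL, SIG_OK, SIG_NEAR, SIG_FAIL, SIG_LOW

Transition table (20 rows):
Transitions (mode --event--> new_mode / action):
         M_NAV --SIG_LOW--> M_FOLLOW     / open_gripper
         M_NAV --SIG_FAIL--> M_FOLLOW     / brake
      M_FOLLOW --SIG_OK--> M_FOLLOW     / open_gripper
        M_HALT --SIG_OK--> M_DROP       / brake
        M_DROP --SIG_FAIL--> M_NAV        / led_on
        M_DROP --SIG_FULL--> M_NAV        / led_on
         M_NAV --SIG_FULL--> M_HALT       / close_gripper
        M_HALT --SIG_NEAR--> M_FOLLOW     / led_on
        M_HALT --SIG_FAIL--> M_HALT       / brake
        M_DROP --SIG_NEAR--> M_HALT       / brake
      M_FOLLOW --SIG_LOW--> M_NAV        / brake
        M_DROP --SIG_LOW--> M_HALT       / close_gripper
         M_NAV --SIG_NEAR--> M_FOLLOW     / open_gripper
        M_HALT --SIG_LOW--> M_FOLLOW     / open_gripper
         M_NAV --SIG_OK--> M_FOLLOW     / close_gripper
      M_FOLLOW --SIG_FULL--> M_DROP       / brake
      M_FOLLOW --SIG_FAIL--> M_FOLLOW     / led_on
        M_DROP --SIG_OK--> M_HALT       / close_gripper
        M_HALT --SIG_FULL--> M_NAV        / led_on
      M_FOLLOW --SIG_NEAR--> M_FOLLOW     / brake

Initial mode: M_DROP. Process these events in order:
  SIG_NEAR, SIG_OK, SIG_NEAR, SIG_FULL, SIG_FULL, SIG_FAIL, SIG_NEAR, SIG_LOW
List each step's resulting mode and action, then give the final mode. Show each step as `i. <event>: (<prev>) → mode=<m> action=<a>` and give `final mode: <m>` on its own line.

1. SIG_NEAR: (M_DROP) → mode=M_HALT action=brake
2. SIG_OK: (M_HALT) → mode=M_DROP action=brake
3. SIG_NEAR: (M_DROP) → mode=M_HALT action=brake
4. SIG_FULL: (M_HALT) → mode=M_NAV action=led_on
5. SIG_FULL: (M_NAV) → mode=M_HALT action=close_gripper
6. SIG_FAIL: (M_HALT) → mode=M_HALT action=brake
7. SIG_NEAR: (M_HALT) → mode=M_FOLLOW action=led_on
8. SIG_LOW: (M_FOLLOW) → mode=M_NAV action=brake

final mode: M_NAV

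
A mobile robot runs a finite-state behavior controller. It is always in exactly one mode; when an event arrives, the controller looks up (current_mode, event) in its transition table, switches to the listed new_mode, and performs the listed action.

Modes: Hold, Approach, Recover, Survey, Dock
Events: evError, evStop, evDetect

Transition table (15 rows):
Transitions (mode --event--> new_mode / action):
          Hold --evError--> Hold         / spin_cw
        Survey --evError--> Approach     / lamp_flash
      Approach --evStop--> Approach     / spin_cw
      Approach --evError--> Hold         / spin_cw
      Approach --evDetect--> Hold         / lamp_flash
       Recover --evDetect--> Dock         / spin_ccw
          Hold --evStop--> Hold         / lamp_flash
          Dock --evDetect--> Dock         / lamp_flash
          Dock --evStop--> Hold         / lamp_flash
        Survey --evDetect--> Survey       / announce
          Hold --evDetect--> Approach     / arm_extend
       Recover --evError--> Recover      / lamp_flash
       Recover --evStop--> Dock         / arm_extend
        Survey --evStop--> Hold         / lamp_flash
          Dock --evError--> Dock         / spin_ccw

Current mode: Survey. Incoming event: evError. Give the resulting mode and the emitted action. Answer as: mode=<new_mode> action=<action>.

current mode = Survey; filter table to that mode:
  (Survey, evError) → (Approach, lamp_flash)  ← event matches
  (Survey, evDetect) → (Survey, announce)
  (Survey, evStop) → (Hold, lamp_flash)
event = evError selects (Approach, lamp_flash)

mode=Approach action=lamp_flash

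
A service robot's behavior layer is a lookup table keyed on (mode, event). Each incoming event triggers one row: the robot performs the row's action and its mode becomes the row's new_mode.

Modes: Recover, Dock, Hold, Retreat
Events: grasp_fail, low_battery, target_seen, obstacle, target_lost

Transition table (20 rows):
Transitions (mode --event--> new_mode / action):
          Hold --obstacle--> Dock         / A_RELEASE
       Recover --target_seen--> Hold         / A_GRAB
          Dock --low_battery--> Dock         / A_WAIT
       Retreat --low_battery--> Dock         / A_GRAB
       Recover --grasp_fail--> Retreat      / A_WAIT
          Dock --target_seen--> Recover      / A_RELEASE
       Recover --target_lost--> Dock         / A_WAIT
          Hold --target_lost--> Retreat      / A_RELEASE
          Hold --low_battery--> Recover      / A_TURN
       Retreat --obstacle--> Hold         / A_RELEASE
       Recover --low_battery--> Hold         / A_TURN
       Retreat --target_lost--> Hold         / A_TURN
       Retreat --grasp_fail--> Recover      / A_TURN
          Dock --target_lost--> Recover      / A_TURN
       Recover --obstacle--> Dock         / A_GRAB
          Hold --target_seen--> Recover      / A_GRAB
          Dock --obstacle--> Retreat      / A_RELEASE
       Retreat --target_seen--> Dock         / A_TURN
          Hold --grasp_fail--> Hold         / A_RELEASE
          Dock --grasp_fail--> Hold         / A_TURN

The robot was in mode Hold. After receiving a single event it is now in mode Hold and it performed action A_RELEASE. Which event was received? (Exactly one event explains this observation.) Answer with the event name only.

grasp_fail

try grasp_fail: (Hold, grasp_fail) → (Hold, A_RELEASE)  ← matches
try low_battery: (Hold, low_battery) → (Recover, A_TURN)
try target_seen: (Hold, target_seen) → (Recover, A_GRAB)
try obstacle: (Hold, obstacle) → (Dock, A_RELEASE)
try target_lost: (Hold, target_lost) → (Retreat, A_RELEASE)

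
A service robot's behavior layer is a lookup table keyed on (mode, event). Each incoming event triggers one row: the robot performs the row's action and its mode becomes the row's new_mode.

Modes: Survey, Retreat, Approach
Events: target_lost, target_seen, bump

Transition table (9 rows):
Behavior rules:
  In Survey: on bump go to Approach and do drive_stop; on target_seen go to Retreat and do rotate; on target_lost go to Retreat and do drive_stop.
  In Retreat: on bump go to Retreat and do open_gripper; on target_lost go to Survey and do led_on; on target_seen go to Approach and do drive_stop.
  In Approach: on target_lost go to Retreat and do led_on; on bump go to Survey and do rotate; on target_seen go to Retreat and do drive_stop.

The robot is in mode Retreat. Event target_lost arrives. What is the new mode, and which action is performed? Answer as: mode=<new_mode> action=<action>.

current mode = Retreat; filter table to that mode:
  (Retreat, bump) → (Retreat, open_gripper)
  (Retreat, target_lost) → (Survey, led_on)  ← event matches
  (Retreat, target_seen) → (Approach, drive_stop)
event = target_lost selects (Survey, led_on)

mode=Survey action=led_on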